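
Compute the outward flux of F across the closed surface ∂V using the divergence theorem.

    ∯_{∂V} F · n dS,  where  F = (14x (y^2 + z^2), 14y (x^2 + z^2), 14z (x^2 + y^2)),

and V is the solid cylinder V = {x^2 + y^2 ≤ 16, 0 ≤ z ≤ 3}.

By the divergence theorem,

    ∯_{∂V} F · n dS = ∭_V (∇ · F) dV.

Compute the divergence:
    ∇ · F = ∂F_x/∂x + ∂F_y/∂y + ∂F_z/∂z = 14y^2 + 14z^2 + 14x^2 + 14z^2 + 14x^2 + 14y^2 = 28x^2 + 28y^2 + 28z^2.

In cylindrical coordinates, x = r cos(θ), y = r sin(θ), z = z, dV = r dr dθ dz, with 0 ≤ r ≤ 4, 0 ≤ θ ≤ 2π, 0 ≤ z ≤ 3.

The integrand, after substitution and multiplying by the volume element, becomes (28r^2 + 28z^2) · r, so

    ∭_V (∇·F) dV = ∫_0^{2π} ∫_0^{4} ∫_0^{3} (28r^2 + 28z^2) · r dz dr dθ.

Inner (z from 0 to 3): 84r (r^2 + 3).
Middle (r from 0 to 4): 7392.
Outer (θ from 0 to 2π): 14784π.

Therefore ∯_{∂V} F · n dS = 14784π.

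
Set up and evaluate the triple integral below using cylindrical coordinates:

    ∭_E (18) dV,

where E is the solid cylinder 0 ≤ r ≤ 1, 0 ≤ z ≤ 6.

In cylindrical coordinates, x = r cos(θ), y = r sin(θ), z = z, and dV = r dr dθ dz.

The integrand becomes 18, so

    ∭_E (18) dV = ∫_{0}^{2π} ∫_{0}^{1} ∫_{0}^{6} (18) · r dz dr dθ.

Inner (z): 108r.
Middle (r from 0 to 1): 54.
Outer (θ): 108π.

Therefore the triple integral equals 108π.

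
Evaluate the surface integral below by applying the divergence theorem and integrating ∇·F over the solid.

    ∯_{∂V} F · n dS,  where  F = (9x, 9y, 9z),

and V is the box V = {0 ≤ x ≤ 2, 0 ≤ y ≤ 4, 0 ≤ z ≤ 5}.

By the divergence theorem,

    ∯_{∂V} F · n dS = ∭_V (∇ · F) dV.

Compute the divergence:
    ∇ · F = ∂F_x/∂x + ∂F_y/∂y + ∂F_z/∂z = 9 + 9 + 9 = 27.

V is a rectangular box, so dV = dx dy dz with 0 ≤ x ≤ 2, 0 ≤ y ≤ 4, 0 ≤ z ≤ 5.

Integrate (27) over V as an iterated integral:

    ∭_V (∇·F) dV = ∫_0^{2} ∫_0^{4} ∫_0^{5} (27) dz dy dx.

Inner (z from 0 to 5): 135.
Middle (y from 0 to 4): 540.
Outer (x from 0 to 2): 1080.

Therefore ∯_{∂V} F · n dS = 1080.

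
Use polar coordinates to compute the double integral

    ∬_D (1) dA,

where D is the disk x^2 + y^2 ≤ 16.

The region D is 0 ≤ r ≤ 4, 0 ≤ θ ≤ 2π in polar coordinates, where x = r cos(θ), y = r sin(θ), and dA = r dr dθ.

Under the substitution, the integrand becomes 1, so

    ∬_D (1) dA = ∫_{0}^{2π} ∫_{0}^{4} (1) · r dr dθ.

Inner integral (in r): ∫_{0}^{4} (1) · r dr = 8.

Outer integral (in θ): ∫_{0}^{2π} (8) dθ = 16π.

Therefore ∬_D (1) dA = 16π.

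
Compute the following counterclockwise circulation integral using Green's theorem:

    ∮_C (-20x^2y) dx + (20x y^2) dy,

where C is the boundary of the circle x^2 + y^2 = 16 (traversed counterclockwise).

Green's theorem converts the closed line integral into a double integral over the enclosed region D:

    ∮_C P dx + Q dy = ∬_D (∂Q/∂x - ∂P/∂y) dA.

Here P = -20x^2y, Q = 20x y^2, so

    ∂Q/∂x = 20y^2,    ∂P/∂y = -20x^2,
    ∂Q/∂x - ∂P/∂y = 20x^2 + 20y^2.

D is the region x^2 + y^2 ≤ 16. Evaluating the double integral:

In polar coordinates (x = r cos θ, y = r sin θ, dA = r dr dθ) the integrand becomes 20r^2, so

    ∬_D (20x^2 + 20y^2) dA = ∫_0^{2π} ∫_0^{4} (20r^2) · r dr dθ.

Inner (r from 0 to 4): 1280.
Outer (θ from 0 to 2π): 2560π.

Therefore ∮_C P dx + Q dy = 2560π.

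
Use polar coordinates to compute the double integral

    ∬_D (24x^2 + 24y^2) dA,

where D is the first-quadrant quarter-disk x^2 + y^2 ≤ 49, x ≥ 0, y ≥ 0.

The region D is 0 ≤ r ≤ 7, 0 ≤ θ ≤ π/2 in polar coordinates, where x = r cos(θ), y = r sin(θ), and dA = r dr dθ.

Under the substitution, the integrand becomes 24r^2, so

    ∬_D (24x^2 + 24y^2) dA = ∫_{0}^{π/2} ∫_{0}^{7} (24r^2) · r dr dθ.

Inner integral (in r): ∫_{0}^{7} (24r^2) · r dr = 14406.

Outer integral (in θ): ∫_{0}^{π/2} (14406) dθ = 7203π.

Therefore ∬_D (24x^2 + 24y^2) dA = 7203π.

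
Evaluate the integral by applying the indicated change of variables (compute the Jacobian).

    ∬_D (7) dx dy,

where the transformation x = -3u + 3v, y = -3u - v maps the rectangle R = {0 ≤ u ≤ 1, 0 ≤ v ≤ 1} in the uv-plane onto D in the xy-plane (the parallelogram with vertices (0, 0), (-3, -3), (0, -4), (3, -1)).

Compute the Jacobian determinant of (x, y) with respect to (u, v):

    ∂(x,y)/∂(u,v) = | -3  3 | = (-3)(-1) - (3)(-3) = 12.
                   | -3  -1 |

Its absolute value is |J| = 12 (the area scaling factor).

Substituting x = -3u + 3v, y = -3u - v into the integrand,

    7 → 7,

so the integral becomes

    ∬_R (7) · |J| du dv = ∫_0^1 ∫_0^1 (84) dv du.

Inner (v): 84.
Outer (u): 84.

Therefore ∬_D (7) dx dy = 84.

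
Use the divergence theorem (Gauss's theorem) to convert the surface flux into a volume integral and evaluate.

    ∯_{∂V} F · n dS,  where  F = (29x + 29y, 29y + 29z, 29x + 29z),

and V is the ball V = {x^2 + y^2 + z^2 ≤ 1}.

By the divergence theorem,

    ∯_{∂V} F · n dS = ∭_V (∇ · F) dV.

Compute the divergence:
    ∇ · F = ∂F_x/∂x + ∂F_y/∂y + ∂F_z/∂z = 29 + 29 + 29 = 87.

In spherical coordinates, x = ρ sin(φ) cos(θ), y = ρ sin(φ) sin(θ), z = ρ cos(φ), dV = ρ^2 sin(φ) dρ dφ dθ, with 0 ≤ ρ ≤ 1, 0 ≤ φ ≤ π, 0 ≤ θ ≤ 2π.

The integrand, after substitution and multiplying by the volume element, becomes (87) · ρ^2 sin(φ), so

    ∭_V (∇·F) dV = ∫_0^{2π} ∫_0^{π} ∫_0^{1} (87) · ρ^2 sin(φ) dρ dφ dθ.

Inner (ρ from 0 to 1): 29sin(φ).
Middle (φ from 0 to π): 58.
Outer (θ from 0 to 2π): 116π.

Therefore ∯_{∂V} F · n dS = 116π.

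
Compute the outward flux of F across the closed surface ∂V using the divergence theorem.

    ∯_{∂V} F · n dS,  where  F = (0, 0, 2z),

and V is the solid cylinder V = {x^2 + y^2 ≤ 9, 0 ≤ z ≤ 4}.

By the divergence theorem,

    ∯_{∂V} F · n dS = ∭_V (∇ · F) dV.

Compute the divergence:
    ∇ · F = ∂F_x/∂x + ∂F_y/∂y + ∂F_z/∂z = 0 + 0 + 2 = 2.

In cylindrical coordinates, x = r cos(θ), y = r sin(θ), z = z, dV = r dr dθ dz, with 0 ≤ r ≤ 3, 0 ≤ θ ≤ 2π, 0 ≤ z ≤ 4.

The integrand, after substitution and multiplying by the volume element, becomes (2) · r, so

    ∭_V (∇·F) dV = ∫_0^{2π} ∫_0^{3} ∫_0^{4} (2) · r dz dr dθ.

Inner (z from 0 to 4): 8r.
Middle (r from 0 to 3): 36.
Outer (θ from 0 to 2π): 72π.

Therefore ∯_{∂V} F · n dS = 72π.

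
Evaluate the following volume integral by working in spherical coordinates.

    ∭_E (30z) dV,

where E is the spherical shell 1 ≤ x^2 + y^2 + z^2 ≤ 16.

In spherical coordinates, x = ρ sin(φ) cos(θ), y = ρ sin(φ) sin(θ), z = ρ cos(φ), and dV = ρ^2 sin(φ) dρ dφ dθ.

The integrand becomes 30ρ cos(φ), so

    ∭_E (30z) dV = ∫_{0}^{2π} ∫_{0}^{π} ∫_{1}^{4} (30ρ cos(φ)) · ρ^2 sin(φ) dρ dφ dθ.

Inner (ρ): 3825sin(2φ)/4.
Middle (φ): 0.
Outer (θ): 0.

Therefore the triple integral equals 0.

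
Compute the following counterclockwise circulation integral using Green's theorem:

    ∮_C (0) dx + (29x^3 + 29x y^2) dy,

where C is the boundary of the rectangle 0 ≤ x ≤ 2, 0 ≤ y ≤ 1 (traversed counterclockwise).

Green's theorem converts the closed line integral into a double integral over the enclosed region D:

    ∮_C P dx + Q dy = ∬_D (∂Q/∂x - ∂P/∂y) dA.

Here P = 0, Q = 29x^3 + 29x y^2, so

    ∂Q/∂x = 87x^2 + 29y^2,    ∂P/∂y = 0,
    ∂Q/∂x - ∂P/∂y = 87x^2 + 29y^2.

D is the region 0 ≤ x ≤ 2, 0 ≤ y ≤ 1. Evaluating the double integral:

    ∬_D (87x^2 + 29y^2) dA = ∫_0^{2} ∫_0^{1} (87x^2 + 29y^2) dy dx.

Inner (y from 0 to 1): 87x^2 + 29/3.
Outer (x from 0 to 2): 754/3.

Therefore ∮_C P dx + Q dy = 754/3.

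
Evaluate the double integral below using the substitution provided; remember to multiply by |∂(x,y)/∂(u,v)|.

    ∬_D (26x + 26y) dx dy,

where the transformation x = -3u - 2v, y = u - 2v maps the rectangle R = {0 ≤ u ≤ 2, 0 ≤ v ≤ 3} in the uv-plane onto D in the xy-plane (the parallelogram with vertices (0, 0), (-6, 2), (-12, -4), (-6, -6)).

Compute the Jacobian determinant of (x, y) with respect to (u, v):

    ∂(x,y)/∂(u,v) = | -3  -2 | = (-3)(-2) - (-2)(1) = 8.
                   | 1  -2 |

Its absolute value is |J| = 8 (the area scaling factor).

Substituting x = -3u - 2v, y = u - 2v into the integrand,

    26x + 26y → -52u - 104v,

so the integral becomes

    ∬_R (-52u - 104v) · |J| du dv = ∫_0^2 ∫_0^3 (-416u - 832v) dv du.

Inner (v): -1248u - 3744.
Outer (u): -9984.

Therefore ∬_D (26x + 26y) dx dy = -9984.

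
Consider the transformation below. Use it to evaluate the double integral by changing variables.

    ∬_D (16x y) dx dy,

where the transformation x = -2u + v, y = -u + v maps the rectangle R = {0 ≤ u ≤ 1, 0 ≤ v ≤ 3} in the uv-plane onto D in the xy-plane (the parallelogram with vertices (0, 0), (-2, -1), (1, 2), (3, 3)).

Compute the Jacobian determinant of (x, y) with respect to (u, v):

    ∂(x,y)/∂(u,v) = | -2  1 | = (-2)(1) - (1)(-1) = -1.
                   | -1  1 |

Its absolute value is |J| = 1 (the area scaling factor).

Substituting x = -2u + v, y = -u + v into the integrand,

    16x y → 32u^2 - 48u v + 16v^2,

so the integral becomes

    ∬_R (32u^2 - 48u v + 16v^2) · |J| du dv = ∫_0^1 ∫_0^3 (32u^2 - 48u v + 16v^2) dv du.

Inner (v): 96u^2 - 216u + 144.
Outer (u): 68.

Therefore ∬_D (16x y) dx dy = 68.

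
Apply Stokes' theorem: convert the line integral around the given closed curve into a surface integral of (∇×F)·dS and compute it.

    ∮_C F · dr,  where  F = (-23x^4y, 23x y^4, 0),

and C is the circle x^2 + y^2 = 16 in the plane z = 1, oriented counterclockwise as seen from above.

Let S be the flat disk x^2 + y^2 ≤ 16 in the plane z = 1, with upward unit normal n̂ = ẑ. By Stokes' theorem,

    ∮_C F · dr = ∬_S (∇ × F) · n̂ dS = ∬_D (curl F)_z dA,

where D is the disk x^2 + y^2 ≤ 16.

Compute the curl of F = (-23x^4y, 23x y^4, 0):
    (∇ × F)_x = ∂F_z/∂y - ∂F_y/∂z = 0,
    (∇ × F)_y = ∂F_x/∂z - ∂F_z/∂x = 0,
    (∇ × F)_z = ∂F_y/∂x - ∂F_x/∂y = 23x^4 + 23y^4.

On z = 1, (curl F)_z = 23x^4 + 23y^4.

Convert to polar (x = r cos θ, y = r sin θ, dA = r dr dθ); the integrand becomes 23r^4(sin(θ)^4 + cos(θ)^4), so

    ∬_D (curl F)_z dA = ∫_0^{2π} ∫_0^{4} (23r^4(sin(θ)^4 + cos(θ)^4)) · r dr dθ.

Inner (r from 0 to 4): 47104sin(θ)^4/3 + 47104cos(θ)^4/3.
Outer (θ from 0 to 2π): 23552π.

Therefore ∮_C F · dr = 23552π.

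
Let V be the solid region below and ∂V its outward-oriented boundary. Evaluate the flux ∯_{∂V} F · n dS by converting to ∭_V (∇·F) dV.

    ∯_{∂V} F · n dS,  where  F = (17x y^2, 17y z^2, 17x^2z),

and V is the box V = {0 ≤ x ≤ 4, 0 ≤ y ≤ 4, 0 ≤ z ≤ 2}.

By the divergence theorem,

    ∯_{∂V} F · n dS = ∭_V (∇ · F) dV.

Compute the divergence:
    ∇ · F = ∂F_x/∂x + ∂F_y/∂y + ∂F_z/∂z = 17y^2 + 17z^2 + 17x^2 = 17x^2 + 17y^2 + 17z^2.

V is a rectangular box, so dV = dx dy dz with 0 ≤ x ≤ 4, 0 ≤ y ≤ 4, 0 ≤ z ≤ 2.

Integrate (17x^2 + 17y^2 + 17z^2) over V as an iterated integral:

    ∭_V (∇·F) dV = ∫_0^{4} ∫_0^{4} ∫_0^{2} (17x^2 + 17y^2 + 17z^2) dz dy dx.

Inner (z from 0 to 2): 34x^2 + 34y^2 + 136/3.
Middle (y from 0 to 4): 136x^2 + 2720/3.
Outer (x from 0 to 4): 6528.

Therefore ∯_{∂V} F · n dS = 6528.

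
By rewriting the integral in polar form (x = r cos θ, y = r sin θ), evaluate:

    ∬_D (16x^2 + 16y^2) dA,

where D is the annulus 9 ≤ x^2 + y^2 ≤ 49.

The region D is 3 ≤ r ≤ 7, 0 ≤ θ ≤ 2π in polar coordinates, where x = r cos(θ), y = r sin(θ), and dA = r dr dθ.

Under the substitution, the integrand becomes 16r^2, so

    ∬_D (16x^2 + 16y^2) dA = ∫_{0}^{2π} ∫_{3}^{7} (16r^2) · r dr dθ.

Inner integral (in r): ∫_{3}^{7} (16r^2) · r dr = 9280.

Outer integral (in θ): ∫_{0}^{2π} (9280) dθ = 18560π.

Therefore ∬_D (16x^2 + 16y^2) dA = 18560π.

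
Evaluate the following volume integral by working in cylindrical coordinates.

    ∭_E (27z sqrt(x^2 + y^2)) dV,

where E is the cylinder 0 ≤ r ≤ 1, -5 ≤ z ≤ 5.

In cylindrical coordinates, x = r cos(θ), y = r sin(θ), z = z, and dV = r dr dθ dz.

The integrand becomes 27r z, so

    ∭_E (27z sqrt(x^2 + y^2)) dV = ∫_{0}^{2π} ∫_{0}^{1} ∫_{-5}^{5} (27r z) · r dz dr dθ.

Inner (z): 0.
Middle (r from 0 to 1): 0.
Outer (θ): 0.

Therefore the triple integral equals 0.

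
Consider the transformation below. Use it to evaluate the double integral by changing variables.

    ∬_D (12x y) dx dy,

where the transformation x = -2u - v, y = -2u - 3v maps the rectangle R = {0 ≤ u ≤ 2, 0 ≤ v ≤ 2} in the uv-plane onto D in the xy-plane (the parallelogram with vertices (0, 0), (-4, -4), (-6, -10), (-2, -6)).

Compute the Jacobian determinant of (x, y) with respect to (u, v):

    ∂(x,y)/∂(u,v) = | -2  -1 | = (-2)(-3) - (-1)(-2) = 4.
                   | -2  -3 |

Its absolute value is |J| = 4 (the area scaling factor).

Substituting x = -2u - v, y = -2u - 3v into the integrand,

    12x y → 48u^2 + 96u v + 36v^2,

so the integral becomes

    ∬_R (48u^2 + 96u v + 36v^2) · |J| du dv = ∫_0^2 ∫_0^2 (192u^2 + 384u v + 144v^2) dv du.

Inner (v): 384u^2 + 768u + 384.
Outer (u): 3328.

Therefore ∬_D (12x y) dx dy = 3328.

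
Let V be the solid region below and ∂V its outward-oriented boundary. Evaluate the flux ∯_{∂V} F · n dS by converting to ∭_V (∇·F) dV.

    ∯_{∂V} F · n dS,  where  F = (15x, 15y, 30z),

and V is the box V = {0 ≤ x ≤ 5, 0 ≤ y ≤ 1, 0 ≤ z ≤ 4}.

By the divergence theorem,

    ∯_{∂V} F · n dS = ∭_V (∇ · F) dV.

Compute the divergence:
    ∇ · F = ∂F_x/∂x + ∂F_y/∂y + ∂F_z/∂z = 15 + 15 + 30 = 60.

V is a rectangular box, so dV = dx dy dz with 0 ≤ x ≤ 5, 0 ≤ y ≤ 1, 0 ≤ z ≤ 4.

Integrate (60) over V as an iterated integral:

    ∭_V (∇·F) dV = ∫_0^{5} ∫_0^{1} ∫_0^{4} (60) dz dy dx.

Inner (z from 0 to 4): 240.
Middle (y from 0 to 1): 240.
Outer (x from 0 to 5): 1200.

Therefore ∯_{∂V} F · n dS = 1200.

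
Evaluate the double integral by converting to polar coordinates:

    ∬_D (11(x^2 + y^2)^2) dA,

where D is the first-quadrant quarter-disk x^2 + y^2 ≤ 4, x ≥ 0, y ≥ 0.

The region D is 0 ≤ r ≤ 2, 0 ≤ θ ≤ π/2 in polar coordinates, where x = r cos(θ), y = r sin(θ), and dA = r dr dθ.

Under the substitution, the integrand becomes 11r^4, so

    ∬_D (11(x^2 + y^2)^2) dA = ∫_{0}^{π/2} ∫_{0}^{2} (11r^4) · r dr dθ.

Inner integral (in r): ∫_{0}^{2} (11r^4) · r dr = 352/3.

Outer integral (in θ): ∫_{0}^{π/2} (352/3) dθ = 176π/3.

Therefore ∬_D (11(x^2 + y^2)^2) dA = 176π/3.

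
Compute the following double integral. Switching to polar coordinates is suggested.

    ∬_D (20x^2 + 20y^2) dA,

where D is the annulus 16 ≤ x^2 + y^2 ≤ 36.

The region D is 4 ≤ r ≤ 6, 0 ≤ θ ≤ 2π in polar coordinates, where x = r cos(θ), y = r sin(θ), and dA = r dr dθ.

Under the substitution, the integrand becomes 20r^2, so

    ∬_D (20x^2 + 20y^2) dA = ∫_{0}^{2π} ∫_{4}^{6} (20r^2) · r dr dθ.

Inner integral (in r): ∫_{4}^{6} (20r^2) · r dr = 5200.

Outer integral (in θ): ∫_{0}^{2π} (5200) dθ = 10400π.

Therefore ∬_D (20x^2 + 20y^2) dA = 10400π.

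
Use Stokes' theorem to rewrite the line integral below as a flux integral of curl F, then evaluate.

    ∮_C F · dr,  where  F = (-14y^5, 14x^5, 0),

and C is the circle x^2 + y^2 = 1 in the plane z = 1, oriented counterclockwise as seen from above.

Let S be the flat disk x^2 + y^2 ≤ 1 in the plane z = 1, with upward unit normal n̂ = ẑ. By Stokes' theorem,

    ∮_C F · dr = ∬_S (∇ × F) · n̂ dS = ∬_D (curl F)_z dA,

where D is the disk x^2 + y^2 ≤ 1.

Compute the curl of F = (-14y^5, 14x^5, 0):
    (∇ × F)_x = ∂F_z/∂y - ∂F_y/∂z = 0,
    (∇ × F)_y = ∂F_x/∂z - ∂F_z/∂x = 0,
    (∇ × F)_z = ∂F_y/∂x - ∂F_x/∂y = 70x^4 + 70y^4.

On z = 1, (curl F)_z = 70x^4 + 70y^4.

Convert to polar (x = r cos θ, y = r sin θ, dA = r dr dθ); the integrand becomes 70r^4(sin(θ)^4 + cos(θ)^4), so

    ∬_D (curl F)_z dA = ∫_0^{2π} ∫_0^{1} (70r^4(sin(θ)^4 + cos(θ)^4)) · r dr dθ.

Inner (r from 0 to 1): 35sin(θ)^4/3 + 35cos(θ)^4/3.
Outer (θ from 0 to 2π): 35π/2.

Therefore ∮_C F · dr = 35π/2.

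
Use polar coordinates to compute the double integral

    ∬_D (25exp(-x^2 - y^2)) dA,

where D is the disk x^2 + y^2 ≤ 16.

The region D is 0 ≤ r ≤ 4, 0 ≤ θ ≤ 2π in polar coordinates, where x = r cos(θ), y = r sin(θ), and dA = r dr dθ.

Under the substitution, the integrand becomes 25exp(-r^2), so

    ∬_D (25exp(-x^2 - y^2)) dA = ∫_{0}^{2π} ∫_{0}^{4} (25exp(-r^2)) · r dr dθ.

Inner integral (in r): ∫_{0}^{4} (25exp(-r^2)) · r dr = 25/2 - 25exp(-16)/2.

Outer integral (in θ): ∫_{0}^{2π} (25/2 - 25exp(-16)/2) dθ = -25π exp(-16) + 25π.

Therefore ∬_D (25exp(-x^2 - y^2)) dA = -25π exp(-16) + 25π.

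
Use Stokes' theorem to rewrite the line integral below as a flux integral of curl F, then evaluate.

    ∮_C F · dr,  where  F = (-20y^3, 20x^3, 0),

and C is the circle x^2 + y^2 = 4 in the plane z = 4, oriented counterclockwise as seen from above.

Let S be the flat disk x^2 + y^2 ≤ 4 in the plane z = 4, with upward unit normal n̂ = ẑ. By Stokes' theorem,

    ∮_C F · dr = ∬_S (∇ × F) · n̂ dS = ∬_D (curl F)_z dA,

where D is the disk x^2 + y^2 ≤ 4.

Compute the curl of F = (-20y^3, 20x^3, 0):
    (∇ × F)_x = ∂F_z/∂y - ∂F_y/∂z = 0,
    (∇ × F)_y = ∂F_x/∂z - ∂F_z/∂x = 0,
    (∇ × F)_z = ∂F_y/∂x - ∂F_x/∂y = 60x^2 + 60y^2.

On z = 4, (curl F)_z = 60x^2 + 60y^2.

Convert to polar (x = r cos θ, y = r sin θ, dA = r dr dθ); the integrand becomes 60r^2, so

    ∬_D (curl F)_z dA = ∫_0^{2π} ∫_0^{2} (60r^2) · r dr dθ.

Inner (r from 0 to 2): 240.
Outer (θ from 0 to 2π): 480π.

Therefore ∮_C F · dr = 480π.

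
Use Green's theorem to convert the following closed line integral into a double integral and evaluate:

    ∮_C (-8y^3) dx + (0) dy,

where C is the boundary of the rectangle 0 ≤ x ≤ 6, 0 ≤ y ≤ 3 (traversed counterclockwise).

Green's theorem converts the closed line integral into a double integral over the enclosed region D:

    ∮_C P dx + Q dy = ∬_D (∂Q/∂x - ∂P/∂y) dA.

Here P = -8y^3, Q = 0, so

    ∂Q/∂x = 0,    ∂P/∂y = -24y^2,
    ∂Q/∂x - ∂P/∂y = 24y^2.

D is the region 0 ≤ x ≤ 6, 0 ≤ y ≤ 3. Evaluating the double integral:

    ∬_D (24y^2) dA = ∫_0^{6} ∫_0^{3} (24y^2) dy dx.

Inner (y from 0 to 3): 216.
Outer (x from 0 to 6): 1296.

Therefore ∮_C P dx + Q dy = 1296.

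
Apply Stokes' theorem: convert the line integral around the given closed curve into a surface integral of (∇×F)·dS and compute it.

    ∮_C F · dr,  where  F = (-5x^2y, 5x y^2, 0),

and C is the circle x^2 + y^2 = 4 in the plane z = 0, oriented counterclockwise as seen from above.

Let S be the flat disk x^2 + y^2 ≤ 4 in the plane z = 0, with upward unit normal n̂ = ẑ. By Stokes' theorem,

    ∮_C F · dr = ∬_S (∇ × F) · n̂ dS = ∬_D (curl F)_z dA,

where D is the disk x^2 + y^2 ≤ 4.

Compute the curl of F = (-5x^2y, 5x y^2, 0):
    (∇ × F)_x = ∂F_z/∂y - ∂F_y/∂z = 0,
    (∇ × F)_y = ∂F_x/∂z - ∂F_z/∂x = 0,
    (∇ × F)_z = ∂F_y/∂x - ∂F_x/∂y = 5x^2 + 5y^2.

On z = 0, (curl F)_z = 5x^2 + 5y^2.

Convert to polar (x = r cos θ, y = r sin θ, dA = r dr dθ); the integrand becomes 5r^2, so

    ∬_D (curl F)_z dA = ∫_0^{2π} ∫_0^{2} (5r^2) · r dr dθ.

Inner (r from 0 to 2): 20.
Outer (θ from 0 to 2π): 40π.

Therefore ∮_C F · dr = 40π.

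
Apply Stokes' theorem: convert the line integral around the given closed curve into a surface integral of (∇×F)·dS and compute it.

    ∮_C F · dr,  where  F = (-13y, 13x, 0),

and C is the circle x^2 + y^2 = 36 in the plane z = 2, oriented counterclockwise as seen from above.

Let S be the flat disk x^2 + y^2 ≤ 36 in the plane z = 2, with upward unit normal n̂ = ẑ. By Stokes' theorem,

    ∮_C F · dr = ∬_S (∇ × F) · n̂ dS = ∬_D (curl F)_z dA,

where D is the disk x^2 + y^2 ≤ 36.

Compute the curl of F = (-13y, 13x, 0):
    (∇ × F)_x = ∂F_z/∂y - ∂F_y/∂z = 0,
    (∇ × F)_y = ∂F_x/∂z - ∂F_z/∂x = 0,
    (∇ × F)_z = ∂F_y/∂x - ∂F_x/∂y = 26.

On z = 2, (curl F)_z = 26.

Convert to polar (x = r cos θ, y = r sin θ, dA = r dr dθ); the integrand becomes 26, so

    ∬_D (curl F)_z dA = ∫_0^{2π} ∫_0^{6} (26) · r dr dθ.

Inner (r from 0 to 6): 468.
Outer (θ from 0 to 2π): 936π.

Therefore ∮_C F · dr = 936π.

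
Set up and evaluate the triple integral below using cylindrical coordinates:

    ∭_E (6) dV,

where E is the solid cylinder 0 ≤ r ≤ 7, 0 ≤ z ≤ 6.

In cylindrical coordinates, x = r cos(θ), y = r sin(θ), z = z, and dV = r dr dθ dz.

The integrand becomes 6, so

    ∭_E (6) dV = ∫_{0}^{2π} ∫_{0}^{7} ∫_{0}^{6} (6) · r dz dr dθ.

Inner (z): 36r.
Middle (r from 0 to 7): 882.
Outer (θ): 1764π.

Therefore the triple integral equals 1764π.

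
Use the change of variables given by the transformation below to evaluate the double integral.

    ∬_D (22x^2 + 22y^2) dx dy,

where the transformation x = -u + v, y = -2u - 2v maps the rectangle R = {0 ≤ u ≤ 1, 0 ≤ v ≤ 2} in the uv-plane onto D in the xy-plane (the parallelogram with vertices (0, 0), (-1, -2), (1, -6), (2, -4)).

Compute the Jacobian determinant of (x, y) with respect to (u, v):

    ∂(x,y)/∂(u,v) = | -1  1 | = (-1)(-2) - (1)(-2) = 4.
                   | -2  -2 |

Its absolute value is |J| = 4 (the area scaling factor).

Substituting x = -u + v, y = -2u - 2v into the integrand,

    22x^2 + 22y^2 → 110u^2 + 132u v + 110v^2,

so the integral becomes

    ∬_R (110u^2 + 132u v + 110v^2) · |J| du dv = ∫_0^1 ∫_0^2 (440u^2 + 528u v + 440v^2) dv du.

Inner (v): 880u^2 + 1056u + 3520/3.
Outer (u): 5984/3.

Therefore ∬_D (22x^2 + 22y^2) dx dy = 5984/3.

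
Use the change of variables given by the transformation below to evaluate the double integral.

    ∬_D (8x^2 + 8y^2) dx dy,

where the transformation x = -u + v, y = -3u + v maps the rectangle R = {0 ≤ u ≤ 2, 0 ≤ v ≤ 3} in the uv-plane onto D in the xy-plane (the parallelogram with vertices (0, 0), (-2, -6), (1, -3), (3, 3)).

Compute the Jacobian determinant of (x, y) with respect to (u, v):

    ∂(x,y)/∂(u,v) = | -1  1 | = (-1)(1) - (1)(-3) = 2.
                   | -3  1 |

Its absolute value is |J| = 2 (the area scaling factor).

Substituting x = -u + v, y = -3u + v into the integrand,

    8x^2 + 8y^2 → 80u^2 - 64u v + 16v^2,

so the integral becomes

    ∬_R (80u^2 - 64u v + 16v^2) · |J| du dv = ∫_0^2 ∫_0^3 (160u^2 - 128u v + 32v^2) dv du.

Inner (v): 480u^2 - 576u + 288.
Outer (u): 704.

Therefore ∬_D (8x^2 + 8y^2) dx dy = 704.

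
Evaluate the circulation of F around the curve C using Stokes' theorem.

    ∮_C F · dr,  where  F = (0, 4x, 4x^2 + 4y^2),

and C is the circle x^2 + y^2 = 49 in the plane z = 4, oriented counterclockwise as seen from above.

Let S be the flat disk x^2 + y^2 ≤ 49 in the plane z = 4, with upward unit normal n̂ = ẑ. By Stokes' theorem,

    ∮_C F · dr = ∬_S (∇ × F) · n̂ dS = ∬_D (curl F)_z dA,

where D is the disk x^2 + y^2 ≤ 49.

Compute the curl of F = (0, 4x, 4x^2 + 4y^2):
    (∇ × F)_x = ∂F_z/∂y - ∂F_y/∂z = 8y,
    (∇ × F)_y = ∂F_x/∂z - ∂F_z/∂x = -8x,
    (∇ × F)_z = ∂F_y/∂x - ∂F_x/∂y = 4.

On z = 4, (curl F)_z = 4.

Convert to polar (x = r cos θ, y = r sin θ, dA = r dr dθ); the integrand becomes 4, so

    ∬_D (curl F)_z dA = ∫_0^{2π} ∫_0^{7} (4) · r dr dθ.

Inner (r from 0 to 7): 98.
Outer (θ from 0 to 2π): 196π.

Therefore ∮_C F · dr = 196π.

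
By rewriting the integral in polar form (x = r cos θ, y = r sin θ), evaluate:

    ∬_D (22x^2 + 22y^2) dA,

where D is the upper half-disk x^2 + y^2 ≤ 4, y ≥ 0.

The region D is 0 ≤ r ≤ 2, 0 ≤ θ ≤ π in polar coordinates, where x = r cos(θ), y = r sin(θ), and dA = r dr dθ.

Under the substitution, the integrand becomes 22r^2, so

    ∬_D (22x^2 + 22y^2) dA = ∫_{0}^{π} ∫_{0}^{2} (22r^2) · r dr dθ.

Inner integral (in r): ∫_{0}^{2} (22r^2) · r dr = 88.

Outer integral (in θ): ∫_{0}^{π} (88) dθ = 88π.

Therefore ∬_D (22x^2 + 22y^2) dA = 88π.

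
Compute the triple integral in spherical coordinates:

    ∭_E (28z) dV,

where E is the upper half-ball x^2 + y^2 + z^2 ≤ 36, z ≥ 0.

In spherical coordinates, x = ρ sin(φ) cos(θ), y = ρ sin(φ) sin(θ), z = ρ cos(φ), and dV = ρ^2 sin(φ) dρ dφ dθ.

The integrand becomes 28ρ cos(φ), so

    ∭_E (28z) dV = ∫_{0}^{2π} ∫_{0}^{π/2} ∫_{0}^{6} (28ρ cos(φ)) · ρ^2 sin(φ) dρ dφ dθ.

Inner (ρ): 4536sin(2φ).
Middle (φ): 4536.
Outer (θ): 9072π.

Therefore the triple integral equals 9072π.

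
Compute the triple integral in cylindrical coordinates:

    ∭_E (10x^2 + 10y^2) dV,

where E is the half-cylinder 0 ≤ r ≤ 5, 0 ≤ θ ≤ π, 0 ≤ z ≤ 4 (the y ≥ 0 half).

In cylindrical coordinates, x = r cos(θ), y = r sin(θ), z = z, and dV = r dr dθ dz.

The integrand becomes 10r^2, so

    ∭_E (10x^2 + 10y^2) dV = ∫_{0}^{π} ∫_{0}^{5} ∫_{0}^{4} (10r^2) · r dz dr dθ.

Inner (z): 40r^3.
Middle (r from 0 to 5): 6250.
Outer (θ): 6250π.

Therefore the triple integral equals 6250π.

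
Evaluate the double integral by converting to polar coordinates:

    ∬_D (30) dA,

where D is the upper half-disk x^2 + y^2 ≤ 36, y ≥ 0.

The region D is 0 ≤ r ≤ 6, 0 ≤ θ ≤ π in polar coordinates, where x = r cos(θ), y = r sin(θ), and dA = r dr dθ.

Under the substitution, the integrand becomes 30, so

    ∬_D (30) dA = ∫_{0}^{π} ∫_{0}^{6} (30) · r dr dθ.

Inner integral (in r): ∫_{0}^{6} (30) · r dr = 540.

Outer integral (in θ): ∫_{0}^{π} (540) dθ = 540π.

Therefore ∬_D (30) dA = 540π.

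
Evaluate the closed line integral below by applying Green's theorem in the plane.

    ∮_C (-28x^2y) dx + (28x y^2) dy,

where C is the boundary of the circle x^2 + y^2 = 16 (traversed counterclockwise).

Green's theorem converts the closed line integral into a double integral over the enclosed region D:

    ∮_C P dx + Q dy = ∬_D (∂Q/∂x - ∂P/∂y) dA.

Here P = -28x^2y, Q = 28x y^2, so

    ∂Q/∂x = 28y^2,    ∂P/∂y = -28x^2,
    ∂Q/∂x - ∂P/∂y = 28x^2 + 28y^2.

D is the region x^2 + y^2 ≤ 16. Evaluating the double integral:

In polar coordinates (x = r cos θ, y = r sin θ, dA = r dr dθ) the integrand becomes 28r^2, so

    ∬_D (28x^2 + 28y^2) dA = ∫_0^{2π} ∫_0^{4} (28r^2) · r dr dθ.

Inner (r from 0 to 4): 1792.
Outer (θ from 0 to 2π): 3584π.

Therefore ∮_C P dx + Q dy = 3584π.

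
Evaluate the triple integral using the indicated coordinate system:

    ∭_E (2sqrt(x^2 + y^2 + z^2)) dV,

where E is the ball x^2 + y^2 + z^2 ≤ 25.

In spherical coordinates, x = ρ sin(φ) cos(θ), y = ρ sin(φ) sin(θ), z = ρ cos(φ), and dV = ρ^2 sin(φ) dρ dφ dθ.

The integrand becomes 2ρ, so

    ∭_E (2sqrt(x^2 + y^2 + z^2)) dV = ∫_{0}^{2π} ∫_{0}^{π} ∫_{0}^{5} (2ρ) · ρ^2 sin(φ) dρ dφ dθ.

Inner (ρ): 625sin(φ)/2.
Middle (φ): 625.
Outer (θ): 1250π.

Therefore the triple integral equals 1250π.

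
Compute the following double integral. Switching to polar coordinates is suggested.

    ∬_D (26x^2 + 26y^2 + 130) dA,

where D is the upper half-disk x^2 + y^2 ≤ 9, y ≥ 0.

The region D is 0 ≤ r ≤ 3, 0 ≤ θ ≤ π in polar coordinates, where x = r cos(θ), y = r sin(θ), and dA = r dr dθ.

Under the substitution, the integrand becomes 26r^2 + 130, so

    ∬_D (26x^2 + 26y^2 + 130) dA = ∫_{0}^{π} ∫_{0}^{3} (26r^2 + 130) · r dr dθ.

Inner integral (in r): ∫_{0}^{3} (26r^2 + 130) · r dr = 2223/2.

Outer integral (in θ): ∫_{0}^{π} (2223/2) dθ = 2223π/2.

Therefore ∬_D (26x^2 + 26y^2 + 130) dA = 2223π/2.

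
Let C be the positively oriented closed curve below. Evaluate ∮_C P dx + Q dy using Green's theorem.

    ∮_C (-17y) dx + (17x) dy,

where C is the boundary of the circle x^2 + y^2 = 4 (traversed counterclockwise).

Green's theorem converts the closed line integral into a double integral over the enclosed region D:

    ∮_C P dx + Q dy = ∬_D (∂Q/∂x - ∂P/∂y) dA.

Here P = -17y, Q = 17x, so

    ∂Q/∂x = 17,    ∂P/∂y = -17,
    ∂Q/∂x - ∂P/∂y = 34.

D is the region x^2 + y^2 ≤ 4. Evaluating the double integral:

In polar coordinates (x = r cos θ, y = r sin θ, dA = r dr dθ) the integrand becomes 34, so

    ∬_D (34) dA = ∫_0^{2π} ∫_0^{2} (34) · r dr dθ.

Inner (r from 0 to 2): 68.
Outer (θ from 0 to 2π): 136π.

Therefore ∮_C P dx + Q dy = 136π.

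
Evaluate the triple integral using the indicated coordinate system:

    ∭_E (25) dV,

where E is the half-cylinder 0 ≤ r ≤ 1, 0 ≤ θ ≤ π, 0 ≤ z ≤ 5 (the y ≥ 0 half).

In cylindrical coordinates, x = r cos(θ), y = r sin(θ), z = z, and dV = r dr dθ dz.

The integrand becomes 25, so

    ∭_E (25) dV = ∫_{0}^{π} ∫_{0}^{1} ∫_{0}^{5} (25) · r dz dr dθ.

Inner (z): 125r.
Middle (r from 0 to 1): 125/2.
Outer (θ): 125π/2.

Therefore the triple integral equals 125π/2.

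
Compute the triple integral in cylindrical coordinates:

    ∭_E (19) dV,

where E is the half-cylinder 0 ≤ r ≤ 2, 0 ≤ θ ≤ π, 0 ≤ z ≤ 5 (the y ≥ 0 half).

In cylindrical coordinates, x = r cos(θ), y = r sin(θ), z = z, and dV = r dr dθ dz.

The integrand becomes 19, so

    ∭_E (19) dV = ∫_{0}^{π} ∫_{0}^{2} ∫_{0}^{5} (19) · r dz dr dθ.

Inner (z): 95r.
Middle (r from 0 to 2): 190.
Outer (θ): 190π.

Therefore the triple integral equals 190π.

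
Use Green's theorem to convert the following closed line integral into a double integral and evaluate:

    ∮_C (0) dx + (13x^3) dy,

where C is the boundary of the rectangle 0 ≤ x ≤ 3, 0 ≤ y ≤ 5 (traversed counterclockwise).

Green's theorem converts the closed line integral into a double integral over the enclosed region D:

    ∮_C P dx + Q dy = ∬_D (∂Q/∂x - ∂P/∂y) dA.

Here P = 0, Q = 13x^3, so

    ∂Q/∂x = 39x^2,    ∂P/∂y = 0,
    ∂Q/∂x - ∂P/∂y = 39x^2.

D is the region 0 ≤ x ≤ 3, 0 ≤ y ≤ 5. Evaluating the double integral:

    ∬_D (39x^2) dA = ∫_0^{3} ∫_0^{5} (39x^2) dy dx.

Inner (y from 0 to 5): 195x^2.
Outer (x from 0 to 3): 1755.

Therefore ∮_C P dx + Q dy = 1755.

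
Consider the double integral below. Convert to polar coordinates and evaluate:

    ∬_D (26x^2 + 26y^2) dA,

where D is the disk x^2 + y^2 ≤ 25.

The region D is 0 ≤ r ≤ 5, 0 ≤ θ ≤ 2π in polar coordinates, where x = r cos(θ), y = r sin(θ), and dA = r dr dθ.

Under the substitution, the integrand becomes 26r^2, so

    ∬_D (26x^2 + 26y^2) dA = ∫_{0}^{2π} ∫_{0}^{5} (26r^2) · r dr dθ.

Inner integral (in r): ∫_{0}^{5} (26r^2) · r dr = 8125/2.

Outer integral (in θ): ∫_{0}^{2π} (8125/2) dθ = 8125π.

Therefore ∬_D (26x^2 + 26y^2) dA = 8125π.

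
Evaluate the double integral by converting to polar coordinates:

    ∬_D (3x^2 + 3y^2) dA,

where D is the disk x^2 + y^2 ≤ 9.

The region D is 0 ≤ r ≤ 3, 0 ≤ θ ≤ 2π in polar coordinates, where x = r cos(θ), y = r sin(θ), and dA = r dr dθ.

Under the substitution, the integrand becomes 3r^2, so

    ∬_D (3x^2 + 3y^2) dA = ∫_{0}^{2π} ∫_{0}^{3} (3r^2) · r dr dθ.

Inner integral (in r): ∫_{0}^{3} (3r^2) · r dr = 243/4.

Outer integral (in θ): ∫_{0}^{2π} (243/4) dθ = 243π/2.

Therefore ∬_D (3x^2 + 3y^2) dA = 243π/2.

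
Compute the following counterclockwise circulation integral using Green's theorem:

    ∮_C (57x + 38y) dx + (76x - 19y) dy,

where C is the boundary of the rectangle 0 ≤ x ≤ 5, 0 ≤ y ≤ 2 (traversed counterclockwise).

Green's theorem converts the closed line integral into a double integral over the enclosed region D:

    ∮_C P dx + Q dy = ∬_D (∂Q/∂x - ∂P/∂y) dA.

Here P = 57x + 38y, Q = 76x - 19y, so

    ∂Q/∂x = 76,    ∂P/∂y = 38,
    ∂Q/∂x - ∂P/∂y = 38.

D is the region 0 ≤ x ≤ 5, 0 ≤ y ≤ 2. Evaluating the double integral:

    ∬_D (38) dA = ∫_0^{5} ∫_0^{2} (38) dy dx.

Inner (y from 0 to 2): 76.
Outer (x from 0 to 5): 380.

Therefore ∮_C P dx + Q dy = 380.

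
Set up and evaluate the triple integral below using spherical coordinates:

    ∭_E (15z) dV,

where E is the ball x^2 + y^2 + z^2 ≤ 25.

In spherical coordinates, x = ρ sin(φ) cos(θ), y = ρ sin(φ) sin(θ), z = ρ cos(φ), and dV = ρ^2 sin(φ) dρ dφ dθ.

The integrand becomes 15ρ cos(φ), so

    ∭_E (15z) dV = ∫_{0}^{2π} ∫_{0}^{π} ∫_{0}^{5} (15ρ cos(φ)) · ρ^2 sin(φ) dρ dφ dθ.

Inner (ρ): 9375sin(2φ)/8.
Middle (φ): 0.
Outer (θ): 0.

Therefore the triple integral equals 0.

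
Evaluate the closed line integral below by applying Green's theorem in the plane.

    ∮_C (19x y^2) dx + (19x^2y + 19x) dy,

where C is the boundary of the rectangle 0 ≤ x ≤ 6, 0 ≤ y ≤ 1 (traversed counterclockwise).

Green's theorem converts the closed line integral into a double integral over the enclosed region D:

    ∮_C P dx + Q dy = ∬_D (∂Q/∂x - ∂P/∂y) dA.

Here P = 19x y^2, Q = 19x^2y + 19x, so

    ∂Q/∂x = 38x y + 19,    ∂P/∂y = 38x y,
    ∂Q/∂x - ∂P/∂y = 19.

D is the region 0 ≤ x ≤ 6, 0 ≤ y ≤ 1. Evaluating the double integral:

    ∬_D (19) dA = ∫_0^{6} ∫_0^{1} (19) dy dx.

Inner (y from 0 to 1): 19.
Outer (x from 0 to 6): 114.

Therefore ∮_C P dx + Q dy = 114.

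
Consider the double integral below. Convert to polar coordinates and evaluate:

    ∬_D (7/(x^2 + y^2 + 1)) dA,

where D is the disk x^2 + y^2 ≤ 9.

The region D is 0 ≤ r ≤ 3, 0 ≤ θ ≤ 2π in polar coordinates, where x = r cos(θ), y = r sin(θ), and dA = r dr dθ.

Under the substitution, the integrand becomes 7/(r^2 + 1), so

    ∬_D (7/(x^2 + y^2 + 1)) dA = ∫_{0}^{2π} ∫_{0}^{3} (7/(r^2 + 1)) · r dr dθ.

Inner integral (in r): ∫_{0}^{3} (7/(r^2 + 1)) · r dr = 7log(10)/2.

Outer integral (in θ): ∫_{0}^{2π} (7log(10)/2) dθ = 7π log(10).

Therefore ∬_D (7/(x^2 + y^2 + 1)) dA = 7π log(10).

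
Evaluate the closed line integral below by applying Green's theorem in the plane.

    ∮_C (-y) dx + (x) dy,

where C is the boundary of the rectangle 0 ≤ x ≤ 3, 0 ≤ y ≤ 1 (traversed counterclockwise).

Green's theorem converts the closed line integral into a double integral over the enclosed region D:

    ∮_C P dx + Q dy = ∬_D (∂Q/∂x - ∂P/∂y) dA.

Here P = -y, Q = x, so

    ∂Q/∂x = 1,    ∂P/∂y = -1,
    ∂Q/∂x - ∂P/∂y = 2.

D is the region 0 ≤ x ≤ 3, 0 ≤ y ≤ 1. Evaluating the double integral:

    ∬_D (2) dA = ∫_0^{3} ∫_0^{1} (2) dy dx.

Inner (y from 0 to 1): 2.
Outer (x from 0 to 3): 6.

Therefore ∮_C P dx + Q dy = 6.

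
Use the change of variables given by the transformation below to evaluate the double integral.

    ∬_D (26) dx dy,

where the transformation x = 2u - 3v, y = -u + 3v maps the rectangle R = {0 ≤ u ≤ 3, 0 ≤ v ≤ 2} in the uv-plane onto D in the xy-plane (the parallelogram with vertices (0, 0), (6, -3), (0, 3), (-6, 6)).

Compute the Jacobian determinant of (x, y) with respect to (u, v):

    ∂(x,y)/∂(u,v) = | 2  -3 | = (2)(3) - (-3)(-1) = 3.
                   | -1  3 |

Its absolute value is |J| = 3 (the area scaling factor).

Substituting x = 2u - 3v, y = -u + 3v into the integrand,

    26 → 26,

so the integral becomes

    ∬_R (26) · |J| du dv = ∫_0^3 ∫_0^2 (78) dv du.

Inner (v): 156.
Outer (u): 468.

Therefore ∬_D (26) dx dy = 468.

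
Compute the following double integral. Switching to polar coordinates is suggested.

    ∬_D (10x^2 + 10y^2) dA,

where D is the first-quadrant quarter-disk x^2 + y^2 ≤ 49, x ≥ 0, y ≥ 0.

The region D is 0 ≤ r ≤ 7, 0 ≤ θ ≤ π/2 in polar coordinates, where x = r cos(θ), y = r sin(θ), and dA = r dr dθ.

Under the substitution, the integrand becomes 10r^2, so

    ∬_D (10x^2 + 10y^2) dA = ∫_{0}^{π/2} ∫_{0}^{7} (10r^2) · r dr dθ.

Inner integral (in r): ∫_{0}^{7} (10r^2) · r dr = 12005/2.

Outer integral (in θ): ∫_{0}^{π/2} (12005/2) dθ = 12005π/4.

Therefore ∬_D (10x^2 + 10y^2) dA = 12005π/4.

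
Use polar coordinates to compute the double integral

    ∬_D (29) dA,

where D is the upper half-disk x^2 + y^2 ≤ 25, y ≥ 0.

The region D is 0 ≤ r ≤ 5, 0 ≤ θ ≤ π in polar coordinates, where x = r cos(θ), y = r sin(θ), and dA = r dr dθ.

Under the substitution, the integrand becomes 29, so

    ∬_D (29) dA = ∫_{0}^{π} ∫_{0}^{5} (29) · r dr dθ.

Inner integral (in r): ∫_{0}^{5} (29) · r dr = 725/2.

Outer integral (in θ): ∫_{0}^{π} (725/2) dθ = 725π/2.

Therefore ∬_D (29) dA = 725π/2.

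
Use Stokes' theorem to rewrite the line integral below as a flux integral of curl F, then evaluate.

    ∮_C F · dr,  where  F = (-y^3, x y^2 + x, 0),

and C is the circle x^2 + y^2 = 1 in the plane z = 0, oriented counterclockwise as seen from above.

Let S be the flat disk x^2 + y^2 ≤ 1 in the plane z = 0, with upward unit normal n̂ = ẑ. By Stokes' theorem,

    ∮_C F · dr = ∬_S (∇ × F) · n̂ dS = ∬_D (curl F)_z dA,

where D is the disk x^2 + y^2 ≤ 1.

Compute the curl of F = (-y^3, x y^2 + x, 0):
    (∇ × F)_x = ∂F_z/∂y - ∂F_y/∂z = 0,
    (∇ × F)_y = ∂F_x/∂z - ∂F_z/∂x = 0,
    (∇ × F)_z = ∂F_y/∂x - ∂F_x/∂y = 4y^2 + 1.

On z = 0, (curl F)_z = 4y^2 + 1.

Convert to polar (x = r cos θ, y = r sin θ, dA = r dr dθ); the integrand becomes 4r^2sin(θ)^2 + 1, so

    ∬_D (curl F)_z dA = ∫_0^{2π} ∫_0^{1} (4r^2sin(θ)^2 + 1) · r dr dθ.

Inner (r from 0 to 1): sin(θ)^2 + 1/2.
Outer (θ from 0 to 2π): 2π.

Therefore ∮_C F · dr = 2π.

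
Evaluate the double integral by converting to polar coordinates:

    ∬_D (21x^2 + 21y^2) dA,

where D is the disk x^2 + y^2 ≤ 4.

The region D is 0 ≤ r ≤ 2, 0 ≤ θ ≤ 2π in polar coordinates, where x = r cos(θ), y = r sin(θ), and dA = r dr dθ.

Under the substitution, the integrand becomes 21r^2, so

    ∬_D (21x^2 + 21y^2) dA = ∫_{0}^{2π} ∫_{0}^{2} (21r^2) · r dr dθ.

Inner integral (in r): ∫_{0}^{2} (21r^2) · r dr = 84.

Outer integral (in θ): ∫_{0}^{2π} (84) dθ = 168π.

Therefore ∬_D (21x^2 + 21y^2) dA = 168π.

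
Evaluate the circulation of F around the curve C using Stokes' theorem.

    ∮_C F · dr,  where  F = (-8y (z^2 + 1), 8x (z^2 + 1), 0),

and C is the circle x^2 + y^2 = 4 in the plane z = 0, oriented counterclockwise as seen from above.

Let S be the flat disk x^2 + y^2 ≤ 4 in the plane z = 0, with upward unit normal n̂ = ẑ. By Stokes' theorem,

    ∮_C F · dr = ∬_S (∇ × F) · n̂ dS = ∬_D (curl F)_z dA,

where D is the disk x^2 + y^2 ≤ 4.

Compute the curl of F = (-8y (z^2 + 1), 8x (z^2 + 1), 0):
    (∇ × F)_x = ∂F_z/∂y - ∂F_y/∂z = -16x z,
    (∇ × F)_y = ∂F_x/∂z - ∂F_z/∂x = -16y z,
    (∇ × F)_z = ∂F_y/∂x - ∂F_x/∂y = 16z^2 + 16.

On z = 0, (curl F)_z = 16.

Convert to polar (x = r cos θ, y = r sin θ, dA = r dr dθ); the integrand becomes 16, so

    ∬_D (curl F)_z dA = ∫_0^{2π} ∫_0^{2} (16) · r dr dθ.

Inner (r from 0 to 2): 32.
Outer (θ from 0 to 2π): 64π.

Therefore ∮_C F · dr = 64π.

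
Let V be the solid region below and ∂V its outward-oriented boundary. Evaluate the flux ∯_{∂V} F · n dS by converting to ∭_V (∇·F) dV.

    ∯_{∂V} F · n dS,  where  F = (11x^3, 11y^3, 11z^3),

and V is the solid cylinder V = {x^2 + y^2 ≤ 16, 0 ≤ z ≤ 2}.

By the divergence theorem,

    ∯_{∂V} F · n dS = ∭_V (∇ · F) dV.

Compute the divergence:
    ∇ · F = ∂F_x/∂x + ∂F_y/∂y + ∂F_z/∂z = 33x^2 + 33y^2 + 33z^2.

In cylindrical coordinates, x = r cos(θ), y = r sin(θ), z = z, dV = r dr dθ dz, with 0 ≤ r ≤ 4, 0 ≤ θ ≤ 2π, 0 ≤ z ≤ 2.

The integrand, after substitution and multiplying by the volume element, becomes (33r^2 + 33z^2) · r, so

    ∭_V (∇·F) dV = ∫_0^{2π} ∫_0^{4} ∫_0^{2} (33r^2 + 33z^2) · r dz dr dθ.

Inner (z from 0 to 2): 66r^3 + 88r.
Middle (r from 0 to 4): 4928.
Outer (θ from 0 to 2π): 9856π.

Therefore ∯_{∂V} F · n dS = 9856π.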